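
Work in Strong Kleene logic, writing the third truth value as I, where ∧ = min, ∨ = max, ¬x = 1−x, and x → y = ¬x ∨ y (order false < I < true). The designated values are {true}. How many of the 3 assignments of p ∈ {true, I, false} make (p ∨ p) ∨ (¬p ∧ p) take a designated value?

1

p=true: true ✓
p=I: I ·
p=false: false ·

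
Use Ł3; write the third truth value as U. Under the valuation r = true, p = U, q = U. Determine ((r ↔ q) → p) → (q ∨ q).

U

r ↔ q = true ↔ U = U  [1 − |1−½|]
(r ↔ q) → p = U → U = true
q ∨ q = U ∨ U = U
((r ↔ q) → p) → (q ∨ q) = true → U = U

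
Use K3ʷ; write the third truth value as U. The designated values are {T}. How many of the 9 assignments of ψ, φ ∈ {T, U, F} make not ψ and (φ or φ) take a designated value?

Designated under: (ψ=F, φ=T).

1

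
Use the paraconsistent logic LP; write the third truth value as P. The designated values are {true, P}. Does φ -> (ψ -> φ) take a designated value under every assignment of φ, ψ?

Every assignment of φ, ψ over {true, P, false} gives a value in {true, P}.
In particular, with φ=P, ψ=P: φ -> (ψ -> φ) = P.

Yes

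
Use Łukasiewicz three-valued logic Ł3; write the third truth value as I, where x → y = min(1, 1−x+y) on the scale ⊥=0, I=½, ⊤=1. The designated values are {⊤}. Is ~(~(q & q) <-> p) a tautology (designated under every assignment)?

Countermodel: q=⊤, p=I gives I, which is not designated.

No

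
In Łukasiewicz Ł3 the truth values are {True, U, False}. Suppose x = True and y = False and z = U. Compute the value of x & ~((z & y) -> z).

z & y = U & False = False
(z & y) -> z = False -> U = True
~((z & y) -> z) = ~True = False
x & ~((z & y) -> z) = True & False = False

False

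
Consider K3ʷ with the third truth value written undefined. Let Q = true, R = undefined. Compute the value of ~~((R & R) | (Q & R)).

undefined

R & R = undefined & undefined = undefined
Q & R = true & undefined = undefined
(R & R) | (Q & R) = undefined | undefined = undefined
~((R & R) | (Q & R)) = ~undefined = undefined
~~((R & R) | (Q & R)) = ~undefined = undefined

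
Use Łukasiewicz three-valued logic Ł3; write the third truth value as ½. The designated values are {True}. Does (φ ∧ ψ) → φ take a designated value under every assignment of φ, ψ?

Yes

Every assignment of φ, ψ over {True, ½, False} gives a value in {True}.
In particular, with φ=½, ψ=½: (φ ∧ ψ) → φ = True.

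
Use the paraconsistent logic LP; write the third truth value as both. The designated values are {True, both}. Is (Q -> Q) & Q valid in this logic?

Countermodel: Q=False gives False, which is not designated.

No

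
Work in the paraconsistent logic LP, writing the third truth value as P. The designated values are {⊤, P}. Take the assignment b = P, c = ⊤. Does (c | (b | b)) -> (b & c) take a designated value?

Yes

b | b = P | P = P
c | (b | b) = ⊤ | P = ⊤
b & c = P & ⊤ = P
(c | (b | b)) -> (b & c) = ⊤ -> P = P
P ∈ {⊤, P}.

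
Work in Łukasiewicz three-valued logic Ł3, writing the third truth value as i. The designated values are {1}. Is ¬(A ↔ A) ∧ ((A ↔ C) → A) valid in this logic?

Countermodel: A=1, C=1 gives 0, which is not designated.

No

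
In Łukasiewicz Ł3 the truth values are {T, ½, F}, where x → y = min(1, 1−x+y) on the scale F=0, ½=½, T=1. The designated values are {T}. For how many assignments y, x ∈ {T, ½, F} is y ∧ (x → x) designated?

3

Designated under: (y=T, x=T); (y=T, x=½); (y=T, x=F).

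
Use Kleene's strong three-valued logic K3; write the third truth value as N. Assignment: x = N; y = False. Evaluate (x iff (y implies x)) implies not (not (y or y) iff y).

y implies x = False implies N = True  [not False or N]
x iff (y implies x) = N iff True = N
y or y = False or False = False
not (y or y) = not False = True
not (y or y) iff y = True iff False = False
not (not (y or y) iff y) = not False = True
(x iff (y implies x)) implies not (not (y or y) iff y) = N implies True = True

True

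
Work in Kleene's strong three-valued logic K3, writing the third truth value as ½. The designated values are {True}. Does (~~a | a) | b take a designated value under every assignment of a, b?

No

Countermodel: a=½, b=½ gives ½, which is not designated.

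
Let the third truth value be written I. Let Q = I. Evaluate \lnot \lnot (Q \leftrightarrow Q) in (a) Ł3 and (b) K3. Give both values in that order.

In Ł3: Q \leftrightarrow Q = I \leftrightarrow I = ⊤
\lnot (Q \leftrightarrow Q) = \lnot ⊤ = ⊥
\lnot \lnot (Q \leftrightarrow Q) = \lnot ⊥ = ⊤
In K3: Q \leftrightarrow Q = I \leftrightarrow I = I
\lnot (Q \leftrightarrow Q) = \lnot I = I
\lnot \lnot (Q \leftrightarrow Q) = \lnot I = I
They differ because Ł3 and K3 treat I differently under implication.

⊤; I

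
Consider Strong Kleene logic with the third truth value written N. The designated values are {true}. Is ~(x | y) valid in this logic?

Countermodel: x=true, y=true gives false, which is not designated.

No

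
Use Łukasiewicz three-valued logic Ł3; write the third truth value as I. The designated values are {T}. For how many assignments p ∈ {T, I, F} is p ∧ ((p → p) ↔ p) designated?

p=T: T ✓
p=I: I ·
p=F: F ·

1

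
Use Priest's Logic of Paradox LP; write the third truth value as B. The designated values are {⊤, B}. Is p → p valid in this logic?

Every assignment of p over {⊤, B, ⊥} gives a value in {⊤, B}.
In particular, with p=B: p → p = B.

Yes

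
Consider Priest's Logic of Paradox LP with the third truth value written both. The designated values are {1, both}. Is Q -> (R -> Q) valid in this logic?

Every assignment of Q, R over {1, both, 0} gives a value in {1, both}.
In particular, with Q=both, R=both: Q -> (R -> Q) = both.

Yes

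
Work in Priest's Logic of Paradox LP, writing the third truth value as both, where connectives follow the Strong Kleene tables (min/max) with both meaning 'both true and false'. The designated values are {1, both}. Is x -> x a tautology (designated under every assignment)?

Every assignment of x over {1, both, 0} gives a value in {1, both}.
In particular, with x=both: x -> x = both.

Yes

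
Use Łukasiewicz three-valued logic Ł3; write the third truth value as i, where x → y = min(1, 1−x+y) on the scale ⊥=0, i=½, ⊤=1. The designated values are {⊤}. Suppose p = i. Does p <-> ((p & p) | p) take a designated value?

p & p = i & i = i
(p & p) | p = i | i = i
p <-> ((p & p) | p) = i <-> i = ⊤  [1 − |½−½|]
⊤ ∈ {⊤}.

Yes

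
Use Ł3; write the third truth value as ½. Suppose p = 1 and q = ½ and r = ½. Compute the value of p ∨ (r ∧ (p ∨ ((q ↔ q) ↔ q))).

q ↔ q = ½ ↔ ½ = 1  [1 − |½−½|]
(q ↔ q) ↔ q = 1 ↔ ½ = ½
p ∨ ((q ↔ q) ↔ q) = 1 ∨ ½ = 1
r ∧ (p ∨ ((q ↔ q) ↔ q)) = ½ ∧ 1 = ½
p ∨ (r ∧ (p ∨ ((q ↔ q) ↔ q))) = 1 ∨ ½ = 1

1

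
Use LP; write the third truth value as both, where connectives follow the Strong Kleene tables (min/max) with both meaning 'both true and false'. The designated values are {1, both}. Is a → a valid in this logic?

Yes

Every assignment of a over {1, both, 0} gives a value in {1, both}.
In particular, with a=both: a → a = both.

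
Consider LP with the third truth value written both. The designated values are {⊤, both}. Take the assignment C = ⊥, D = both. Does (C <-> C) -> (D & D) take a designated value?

Yes

C <-> C = ⊥ <-> ⊥ = ⊤
D & D = both & both = both
(C <-> C) -> (D & D) = ⊤ -> both = both  [~⊤ | both]
both ∈ {⊤, both}.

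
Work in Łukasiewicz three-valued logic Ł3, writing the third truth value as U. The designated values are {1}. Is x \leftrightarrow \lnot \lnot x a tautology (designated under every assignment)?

Every assignment of x over {1, U, 0} gives a value in {1}.
In particular, with x=U: x \leftrightarrow \lnot \lnot x = 1.

Yes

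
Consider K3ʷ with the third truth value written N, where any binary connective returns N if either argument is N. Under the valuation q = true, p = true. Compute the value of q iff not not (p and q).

true

p and q = true and true = true
not (p and q) = not true = false
not not (p and q) = not false = true
q iff not not (p and q) = true iff true = true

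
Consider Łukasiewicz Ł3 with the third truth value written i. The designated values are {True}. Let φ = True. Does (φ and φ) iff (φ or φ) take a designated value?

Yes

φ and φ = True and True = True
φ or φ = True or True = True
(φ and φ) iff (φ or φ) = True iff True = True
True ∈ {True}.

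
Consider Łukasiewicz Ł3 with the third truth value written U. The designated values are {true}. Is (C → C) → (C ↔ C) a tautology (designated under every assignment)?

Every assignment of C over {true, U, false} gives a value in {true}.
In particular, with C=U: (C → C) → (C ↔ C) = true.

Yes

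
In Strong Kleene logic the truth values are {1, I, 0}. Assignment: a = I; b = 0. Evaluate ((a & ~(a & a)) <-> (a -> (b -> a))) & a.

a & a = I & I = I
~(a & a) = ~I = I
a & ~(a & a) = I & I = I
b -> a = 0 -> I = 1
a -> (b -> a) = I -> 1 = 1
(a & ~(a & a)) <-> (a -> (b -> a)) = I <-> 1 = I
((a & ~(a & a)) <-> (a -> (b -> a))) & a = I & I = I

I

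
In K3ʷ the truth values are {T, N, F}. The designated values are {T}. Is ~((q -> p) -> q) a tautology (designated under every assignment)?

Countermodel: q=T, p=T gives F, which is not designated.

No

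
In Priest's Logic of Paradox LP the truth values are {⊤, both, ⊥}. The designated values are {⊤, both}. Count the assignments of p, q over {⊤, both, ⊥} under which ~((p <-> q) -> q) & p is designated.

3

Designated under: (p=⊤, q=both); (p=both, q=both); (p=both, q=⊥).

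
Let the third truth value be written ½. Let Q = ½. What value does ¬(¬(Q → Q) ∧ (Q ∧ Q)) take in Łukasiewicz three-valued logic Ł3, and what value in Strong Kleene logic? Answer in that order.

True; ½

In Łukasiewicz three-valued logic Ł3: Q → Q = ½ → ½ = True  [min(1, 1−½+½)]
¬(Q → Q) = ¬True = False
Q ∧ Q = ½ ∧ ½ = ½
¬(Q → Q) ∧ (Q ∧ Q) = False ∧ ½ = False
¬(¬(Q → Q) ∧ (Q ∧ Q)) = ¬False = True
In Strong Kleene logic: Q → Q = ½ → ½ = ½
¬(Q → Q) = ¬½ = ½
Q ∧ Q = ½ ∧ ½ = ½
¬(Q → Q) ∧ (Q ∧ Q) = ½ ∧ ½ = ½
¬(¬(Q → Q) ∧ (Q ∧ Q)) = ¬½ = ½
They differ because Łukasiewicz three-valued logic Ł3 and Strong Kleene logic treat ½ differently under implication.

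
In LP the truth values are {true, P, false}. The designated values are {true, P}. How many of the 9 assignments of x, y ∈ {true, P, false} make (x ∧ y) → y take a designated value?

9

Of the 9 assignments, 9 give a value in {true, P}.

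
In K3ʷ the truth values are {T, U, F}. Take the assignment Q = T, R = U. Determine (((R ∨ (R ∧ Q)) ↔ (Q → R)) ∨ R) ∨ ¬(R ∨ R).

U

R ∧ Q = U ∧ T = U
R ∨ (R ∧ Q) = U ∨ U = U
Q → R = T → U = U
(R ∨ (R ∧ Q)) ↔ (Q → R) = U ↔ U = U
((R ∨ (R ∧ Q)) ↔ (Q → R)) ∨ R = U ∨ U = U
R ∨ R = U ∨ U = U
¬(R ∨ R) = ¬U = U
(((R ∨ (R ∧ Q)) ↔ (Q → R)) ∨ R) ∨ ¬(R ∨ R) = U ∨ U = U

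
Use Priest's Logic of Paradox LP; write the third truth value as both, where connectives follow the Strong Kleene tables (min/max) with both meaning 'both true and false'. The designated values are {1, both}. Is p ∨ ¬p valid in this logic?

Yes

Every assignment of p over {1, both, 0} gives a value in {1, both}.
In particular, with p=both: p ∨ ¬p = both.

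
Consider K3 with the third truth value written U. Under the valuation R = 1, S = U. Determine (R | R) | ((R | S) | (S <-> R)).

R | R = 1 | 1 = 1
R | S = 1 | U = 1
S <-> R = U <-> 1 = U
(R | S) | (S <-> R) = 1 | U = 1
(R | R) | ((R | S) | (S <-> R)) = 1 | 1 = 1

1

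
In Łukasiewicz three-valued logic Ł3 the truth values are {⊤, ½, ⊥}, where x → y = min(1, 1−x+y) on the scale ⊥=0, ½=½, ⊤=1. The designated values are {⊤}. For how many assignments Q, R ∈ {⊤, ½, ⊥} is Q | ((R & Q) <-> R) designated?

6

Of the 9 assignments, 6 give a value in {⊤}.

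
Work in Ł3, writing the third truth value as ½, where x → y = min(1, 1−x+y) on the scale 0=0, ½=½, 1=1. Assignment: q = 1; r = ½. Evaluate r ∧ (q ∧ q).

½

q ∧ q = 1 ∧ 1 = 1
r ∧ (q ∧ q) = ½ ∧ 1 = ½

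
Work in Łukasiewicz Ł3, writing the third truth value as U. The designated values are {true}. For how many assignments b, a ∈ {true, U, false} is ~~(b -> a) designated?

6

Of the 9 assignments, 6 give a value in {true}.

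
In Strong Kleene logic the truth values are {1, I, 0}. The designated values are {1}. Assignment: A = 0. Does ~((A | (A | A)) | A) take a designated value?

A | A = 0 | 0 = 0
A | (A | A) = 0 | 0 = 0
(A | (A | A)) | A = 0 | 0 = 0
~((A | (A | A)) | A) = ~0 = 1
1 ∈ {1}.

Yes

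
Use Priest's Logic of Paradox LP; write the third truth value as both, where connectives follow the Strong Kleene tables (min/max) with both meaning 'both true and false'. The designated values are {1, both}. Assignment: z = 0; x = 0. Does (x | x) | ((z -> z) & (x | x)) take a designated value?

x | x = 0 | 0 = 0
z -> z = 0 -> 0 = 1
x | x = 0 | 0 = 0
(z -> z) & (x | x) = 1 & 0 = 0
(x | x) | ((z -> z) & (x | x)) = 0 | 0 = 0
0 ∉ {1, both}.

No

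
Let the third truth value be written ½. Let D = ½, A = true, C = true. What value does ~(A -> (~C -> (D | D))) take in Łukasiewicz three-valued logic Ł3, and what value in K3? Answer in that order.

false; false

In Łukasiewicz three-valued logic Ł3: ~C = ~true = false
D | D = ½ | ½ = ½
~C -> (D | D) = false -> ½ = true  [min(1, 1−0+½)]
A -> (~C -> (D | D)) = true -> true = true
~(A -> (~C -> (D | D))) = ~true = false
In K3: ~C = ~true = false
D | D = ½ | ½ = ½
~C -> (D | D) = false -> ½ = true  [~false | ½]
A -> (~C -> (D | D)) = true -> true = true
~(A -> (~C -> (D | D))) = ~true = false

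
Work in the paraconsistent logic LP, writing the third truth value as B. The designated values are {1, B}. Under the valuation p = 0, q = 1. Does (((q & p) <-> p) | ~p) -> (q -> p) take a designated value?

No

q & p = 1 & 0 = 0
(q & p) <-> p = 0 <-> 0 = 1
~p = ~0 = 1
((q & p) <-> p) | ~p = 1 | 1 = 1
q -> p = 1 -> 0 = 0
(((q & p) <-> p) | ~p) -> (q -> p) = 1 -> 0 = 0
0 ∉ {1, B}.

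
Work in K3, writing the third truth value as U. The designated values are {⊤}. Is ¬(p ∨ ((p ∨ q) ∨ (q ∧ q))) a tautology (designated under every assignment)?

No

Countermodel: p=⊤, q=⊤ gives ⊥, which is not designated.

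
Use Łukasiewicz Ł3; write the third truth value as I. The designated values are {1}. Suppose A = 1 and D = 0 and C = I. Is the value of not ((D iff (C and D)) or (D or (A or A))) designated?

No

C and D = I and 0 = 0
D iff (C and D) = 0 iff 0 = 1
A or A = 1 or 1 = 1
D or (A or A) = 0 or 1 = 1
(D iff (C and D)) or (D or (A or A)) = 1 or 1 = 1
not ((D iff (C and D)) or (D or (A or A))) = not 1 = 0
0 ∉ {1}.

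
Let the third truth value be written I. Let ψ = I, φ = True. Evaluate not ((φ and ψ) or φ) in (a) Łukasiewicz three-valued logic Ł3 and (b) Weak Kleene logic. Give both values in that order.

False; I

In Łukasiewicz three-valued logic Ł3: φ and ψ = True and I = I
(φ and ψ) or φ = I or True = True
not ((φ and ψ) or φ) = not True = False
In Weak Kleene logic: φ and ψ = True and I = I
(φ and ψ) or φ = I or True = I
not ((φ and ψ) or φ) = not I = I
They differ because Łukasiewicz three-valued logic Ł3 and Weak Kleene logic treat I differently under the binary connectives.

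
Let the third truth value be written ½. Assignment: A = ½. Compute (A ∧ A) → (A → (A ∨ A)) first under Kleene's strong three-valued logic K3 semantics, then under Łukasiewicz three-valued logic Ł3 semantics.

In Kleene's strong three-valued logic K3: A ∧ A = ½ ∧ ½ = ½
A ∨ A = ½ ∨ ½ = ½
A → (A ∨ A) = ½ → ½ = ½  [¬½ ∨ ½]
(A ∧ A) → (A → (A ∨ A)) = ½ → ½ = ½
In Łukasiewicz three-valued logic Ł3: A ∧ A = ½ ∧ ½ = ½
A ∨ A = ½ ∨ ½ = ½
A → (A ∨ A) = ½ → ½ = true
(A ∧ A) → (A → (A ∨ A)) = ½ → true = true
They differ because Kleene's strong three-valued logic K3 and Łukasiewicz three-valued logic Ł3 treat ½ differently under implication.

½; true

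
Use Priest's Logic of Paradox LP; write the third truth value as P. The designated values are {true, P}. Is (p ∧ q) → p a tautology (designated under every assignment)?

Every assignment of p, q over {true, P, false} gives a value in {true, P}.
In particular, with p=P, q=P: (p ∧ q) → p = P.

Yes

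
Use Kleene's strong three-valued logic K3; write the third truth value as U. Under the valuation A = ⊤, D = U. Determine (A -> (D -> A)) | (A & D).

⊤

D -> A = U -> ⊤ = ⊤
A -> (D -> A) = ⊤ -> ⊤ = ⊤
A & D = ⊤ & U = U
(A -> (D -> A)) | (A & D) = ⊤ | U = ⊤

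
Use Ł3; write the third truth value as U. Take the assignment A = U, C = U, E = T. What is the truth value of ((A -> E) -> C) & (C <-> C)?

U

A -> E = U -> T = T  [min(1, 1−½+1)]
(A -> E) -> C = T -> U = U
C <-> C = U <-> U = T
((A -> E) -> C) & (C <-> C) = U & T = U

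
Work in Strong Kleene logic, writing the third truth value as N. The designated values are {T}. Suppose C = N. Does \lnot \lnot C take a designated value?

No

\lnot C = \lnot N = N
\lnot \lnot C = \lnot N = N
N ∉ {T}.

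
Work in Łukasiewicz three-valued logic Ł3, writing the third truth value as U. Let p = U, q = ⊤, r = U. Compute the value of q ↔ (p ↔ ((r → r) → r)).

r → r = U → U = ⊤  [min(1, 1−½+½)]
(r → r) → r = ⊤ → U = U
p ↔ ((r → r) → r) = U ↔ U = ⊤
q ↔ (p ↔ ((r → r) → r)) = ⊤ ↔ ⊤ = ⊤

⊤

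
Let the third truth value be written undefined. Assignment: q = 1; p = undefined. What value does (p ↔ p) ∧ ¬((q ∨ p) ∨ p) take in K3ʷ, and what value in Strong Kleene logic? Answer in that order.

undefined; 0

In K3ʷ: p ↔ p = undefined ↔ undefined = undefined
q ∨ p = 1 ∨ undefined = undefined
(q ∨ p) ∨ p = undefined ∨ undefined = undefined
¬((q ∨ p) ∨ p) = ¬undefined = undefined
(p ↔ p) ∧ ¬((q ∨ p) ∨ p) = undefined ∧ undefined = undefined
In Strong Kleene logic: p ↔ p = undefined ↔ undefined = undefined
q ∨ p = 1 ∨ undefined = 1
(q ∨ p) ∨ p = 1 ∨ undefined = 1
¬((q ∨ p) ∨ p) = ¬1 = 0
(p ↔ p) ∧ ¬((q ∨ p) ∨ p) = undefined ∧ 0 = 0
They differ because K3ʷ and Strong Kleene logic treat undefined differently under the binary connectives.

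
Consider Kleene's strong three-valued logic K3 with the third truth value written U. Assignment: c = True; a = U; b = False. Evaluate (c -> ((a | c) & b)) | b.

False

a | c = U | True = True
(a | c) & b = True & False = False
c -> ((a | c) & b) = True -> False = False
(c -> ((a | c) & b)) | b = False | False = False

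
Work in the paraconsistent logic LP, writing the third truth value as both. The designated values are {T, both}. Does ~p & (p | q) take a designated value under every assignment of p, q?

No

Countermodel: p=T, q=T gives F, which is not designated.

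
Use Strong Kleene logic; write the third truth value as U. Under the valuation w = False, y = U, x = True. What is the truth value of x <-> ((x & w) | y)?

x & w = True & False = False
(x & w) | y = False | U = U
x <-> ((x & w) | y) = True <-> U = U

U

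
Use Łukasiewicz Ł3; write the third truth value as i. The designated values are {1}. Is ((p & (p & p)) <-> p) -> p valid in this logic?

Countermodel: p=i gives i, which is not designated.

No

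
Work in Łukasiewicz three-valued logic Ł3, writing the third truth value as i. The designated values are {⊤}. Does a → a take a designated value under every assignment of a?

Every assignment of a over {⊤, i, ⊥} gives a value in {⊤}.
In particular, with a=i: a → a = ⊤.

Yes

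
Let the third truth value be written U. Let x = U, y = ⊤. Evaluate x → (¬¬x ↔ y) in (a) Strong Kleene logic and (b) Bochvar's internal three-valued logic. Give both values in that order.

In Strong Kleene logic: ¬x = ¬U = U
¬¬x = ¬U = U
¬¬x ↔ y = U ↔ ⊤ = U
x → (¬¬x ↔ y) = U → U = U  [¬U ∨ U]
In Bochvar's internal three-valued logic: ¬x = ¬U = U
¬¬x = ¬U = U
¬¬x ↔ y = U ↔ ⊤ = U
x → (¬¬x ↔ y) = U → U = U  [any arg is the third value ⇒ result is the third value]

U; U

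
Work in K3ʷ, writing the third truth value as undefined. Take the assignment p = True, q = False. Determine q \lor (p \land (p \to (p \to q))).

False

p \to q = True \to False = False
p \to (p \to q) = True \to False = False
p \land (p \to (p \to q)) = True \land False = False
q \lor (p \land (p \to (p \to q))) = False \lor False = False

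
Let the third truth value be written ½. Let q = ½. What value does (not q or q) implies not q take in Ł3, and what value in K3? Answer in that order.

true; ½

In Ł3: not q = not ½ = ½
not q or q = ½ or ½ = ½
not q = not ½ = ½
(not q or q) implies not q = ½ implies ½ = true  [min(1, 1−½+½)]
In K3: not q = not ½ = ½
not q or q = ½ or ½ = ½
not q = not ½ = ½
(not q or q) implies not q = ½ implies ½ = ½
They differ because Ł3 and K3 treat ½ differently under implication.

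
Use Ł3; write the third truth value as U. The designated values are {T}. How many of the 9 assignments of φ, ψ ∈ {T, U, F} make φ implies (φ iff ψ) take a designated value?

Of the 9 assignments, 7 give a value in {T}.

7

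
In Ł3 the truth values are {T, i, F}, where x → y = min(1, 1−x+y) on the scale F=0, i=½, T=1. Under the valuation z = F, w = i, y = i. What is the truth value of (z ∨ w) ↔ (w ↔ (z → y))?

z ∨ w = F ∨ i = i
z → y = F → i = T
w ↔ (z → y) = i ↔ T = i
(z ∨ w) ↔ (w ↔ (z → y)) = i ↔ i = T

T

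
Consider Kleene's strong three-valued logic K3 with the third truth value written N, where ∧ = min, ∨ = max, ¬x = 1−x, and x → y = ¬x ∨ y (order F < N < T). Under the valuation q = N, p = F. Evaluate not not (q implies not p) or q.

T

not p = not F = T
q implies not p = N implies T = T  [not N or T]
not (q implies not p) = not T = F
not not (q implies not p) = not F = T
not not (q implies not p) or q = T or N = T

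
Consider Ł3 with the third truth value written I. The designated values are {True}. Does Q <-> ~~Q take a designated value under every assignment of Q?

Every assignment of Q over {True, I, False} gives a value in {True}.
In particular, with Q=I: Q <-> ~~Q = True.

Yes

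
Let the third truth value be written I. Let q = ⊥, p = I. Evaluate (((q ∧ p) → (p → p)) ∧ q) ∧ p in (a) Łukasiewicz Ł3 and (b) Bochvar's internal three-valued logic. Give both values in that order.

⊥; I

In Łukasiewicz Ł3: q ∧ p = ⊥ ∧ I = ⊥
p → p = I → I = ⊤  [min(1, 1−½+½)]
(q ∧ p) → (p → p) = ⊥ → ⊤ = ⊤
((q ∧ p) → (p → p)) ∧ q = ⊤ ∧ ⊥ = ⊥
(((q ∧ p) → (p → p)) ∧ q) ∧ p = ⊥ ∧ I = ⊥
In Bochvar's internal three-valued logic: q ∧ p = ⊥ ∧ I = I
p → p = I → I = I  [any arg is the third value ⇒ result is the third value]
(q ∧ p) → (p → p) = I → I = I
((q ∧ p) → (p → p)) ∧ q = I ∧ ⊥ = I
(((q ∧ p) → (p → p)) ∧ q) ∧ p = I ∧ I = I
They differ because Łukasiewicz Ł3 and Bochvar's internal three-valued logic treat I differently under the binary connectives.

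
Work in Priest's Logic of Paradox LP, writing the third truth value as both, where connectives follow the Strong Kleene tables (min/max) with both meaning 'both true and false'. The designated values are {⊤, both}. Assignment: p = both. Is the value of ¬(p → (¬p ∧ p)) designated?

¬p = ¬both = both
¬p ∧ p = both ∧ both = both
p → (¬p ∧ p) = both → both = both
¬(p → (¬p ∧ p)) = ¬both = both
both ∈ {⊤, both}.

Yes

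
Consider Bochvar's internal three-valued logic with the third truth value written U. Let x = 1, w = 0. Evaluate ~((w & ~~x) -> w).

~x = ~1 = 0
~~x = ~0 = 1
w & ~~x = 0 & 1 = 0
(w & ~~x) -> w = 0 -> 0 = 1
~((w & ~~x) -> w) = ~1 = 0

0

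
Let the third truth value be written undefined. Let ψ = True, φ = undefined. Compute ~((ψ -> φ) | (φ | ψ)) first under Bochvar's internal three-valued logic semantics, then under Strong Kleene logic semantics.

undefined; False

In Bochvar's internal three-valued logic: ψ -> φ = True -> undefined = undefined
φ | ψ = undefined | True = undefined
(ψ -> φ) | (φ | ψ) = undefined | undefined = undefined
~((ψ -> φ) | (φ | ψ)) = ~undefined = undefined
In Strong Kleene logic: ψ -> φ = True -> undefined = undefined
φ | ψ = undefined | True = True
(ψ -> φ) | (φ | ψ) = undefined | True = True
~((ψ -> φ) | (φ | ψ)) = ~True = False
They differ because Bochvar's internal three-valued logic and Strong Kleene logic treat undefined differently under the binary connectives.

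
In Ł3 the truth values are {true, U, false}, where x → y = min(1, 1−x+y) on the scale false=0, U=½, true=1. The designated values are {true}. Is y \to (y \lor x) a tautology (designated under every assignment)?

Every assignment of y, x over {true, U, false} gives a value in {true}.
In particular, with y=U, x=U: y \to (y \lor x) = true.

Yes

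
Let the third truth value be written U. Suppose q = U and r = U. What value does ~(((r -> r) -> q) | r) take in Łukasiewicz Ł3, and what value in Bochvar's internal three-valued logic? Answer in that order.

In Łukasiewicz Ł3: r -> r = U -> U = true
(r -> r) -> q = true -> U = U
((r -> r) -> q) | r = U | U = U
~(((r -> r) -> q) | r) = ~U = U
In Bochvar's internal three-valued logic: r -> r = U -> U = U  [any arg is the third value ⇒ result is the third value]
(r -> r) -> q = U -> U = U
((r -> r) -> q) | r = U | U = U
~(((r -> r) -> q) | r) = ~U = U

U; U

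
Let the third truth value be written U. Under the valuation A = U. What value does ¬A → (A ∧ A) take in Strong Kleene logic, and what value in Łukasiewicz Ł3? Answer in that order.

In Strong Kleene logic: ¬A = ¬U = U
A ∧ A = U ∧ U = U
¬A → (A ∧ A) = U → U = U  [¬U ∨ U]
In Łukasiewicz Ł3: ¬A = ¬U = U
A ∧ A = U ∧ U = U
¬A → (A ∧ A) = U → U = true
They differ because Strong Kleene logic and Łukasiewicz Ł3 treat U differently under implication.

U; true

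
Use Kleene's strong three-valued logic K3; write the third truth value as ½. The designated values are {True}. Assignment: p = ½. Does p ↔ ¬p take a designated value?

No

¬p = ¬½ = ½
p ↔ ¬p = ½ ↔ ½ = ½
½ ∉ {True}.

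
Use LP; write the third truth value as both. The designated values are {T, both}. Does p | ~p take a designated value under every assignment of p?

Every assignment of p over {T, both, F} gives a value in {T, both}.
In particular, with p=both: p | ~p = both.

Yes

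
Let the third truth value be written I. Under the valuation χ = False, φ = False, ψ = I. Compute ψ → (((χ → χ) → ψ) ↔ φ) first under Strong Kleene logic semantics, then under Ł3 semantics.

I; True

In Strong Kleene logic: χ → χ = False → False = True
(χ → χ) → ψ = True → I = I
((χ → χ) → ψ) ↔ φ = I ↔ False = I
ψ → (((χ → χ) → ψ) ↔ φ) = I → I = I
In Ł3: χ → χ = False → False = True
(χ → χ) → ψ = True → I = I  [min(1, 1−1+½)]
((χ → χ) → ψ) ↔ φ = I ↔ False = I
ψ → (((χ → χ) → ψ) ↔ φ) = I → I = True
They differ because Strong Kleene logic and Ł3 treat I differently under implication.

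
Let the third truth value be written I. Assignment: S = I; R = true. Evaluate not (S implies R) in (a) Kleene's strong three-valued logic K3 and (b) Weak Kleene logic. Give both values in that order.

In Kleene's strong three-valued logic K3: S implies R = I implies true = true  [not I or true]
not (S implies R) = not true = false
In Weak Kleene logic: S implies R = I implies true = I
not (S implies R) = not I = I
They differ because Kleene's strong three-valued logic K3 and Weak Kleene logic treat I differently under the binary connectives.

false; I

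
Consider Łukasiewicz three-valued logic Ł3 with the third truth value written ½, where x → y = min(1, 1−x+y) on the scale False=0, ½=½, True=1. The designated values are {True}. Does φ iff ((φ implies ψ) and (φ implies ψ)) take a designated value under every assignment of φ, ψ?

No

Countermodel: φ=True, ψ=½ gives ½, which is not designated.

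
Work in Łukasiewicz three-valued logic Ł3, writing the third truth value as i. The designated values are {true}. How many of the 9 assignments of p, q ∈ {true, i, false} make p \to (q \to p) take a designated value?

Of the 9 assignments, 9 give a value in {true}.

9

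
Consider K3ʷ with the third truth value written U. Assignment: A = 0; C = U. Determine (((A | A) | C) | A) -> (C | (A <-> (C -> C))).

U

A | A = 0 | 0 = 0
(A | A) | C = 0 | U = U
((A | A) | C) | A = U | 0 = U
C -> C = U -> U = U  [any arg is the third value ⇒ result is the third value]
A <-> (C -> C) = 0 <-> U = U
C | (A <-> (C -> C)) = U | U = U
(((A | A) | C) | A) -> (C | (A <-> (C -> C))) = U -> U = U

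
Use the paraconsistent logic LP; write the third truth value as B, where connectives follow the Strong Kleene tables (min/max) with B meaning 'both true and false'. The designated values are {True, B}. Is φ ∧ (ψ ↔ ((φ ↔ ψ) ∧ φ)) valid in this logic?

No

Countermodel: φ=False, ψ=True gives False, which is not designated.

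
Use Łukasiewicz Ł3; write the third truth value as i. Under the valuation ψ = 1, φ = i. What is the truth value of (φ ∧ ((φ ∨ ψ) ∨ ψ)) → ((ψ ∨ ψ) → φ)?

1

φ ∨ ψ = i ∨ 1 = 1
(φ ∨ ψ) ∨ ψ = 1 ∨ 1 = 1
φ ∧ ((φ ∨ ψ) ∨ ψ) = i ∧ 1 = i
ψ ∨ ψ = 1 ∨ 1 = 1
(ψ ∨ ψ) → φ = 1 → i = i  [min(1, 1−1+½)]
(φ ∧ ((φ ∨ ψ) ∨ ψ)) → ((ψ ∨ ψ) → φ) = i → i = 1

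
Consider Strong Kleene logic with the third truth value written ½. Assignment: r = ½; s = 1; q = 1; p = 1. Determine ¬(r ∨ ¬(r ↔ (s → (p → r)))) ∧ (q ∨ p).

p → r = 1 → ½ = ½  [¬1 ∨ ½]
s → (p → r) = 1 → ½ = ½
r ↔ (s → (p → r)) = ½ ↔ ½ = ½
¬(r ↔ (s → (p → r))) = ¬½ = ½
r ∨ ¬(r ↔ (s → (p → r))) = ½ ∨ ½ = ½
¬(r ∨ ¬(r ↔ (s → (p → r)))) = ¬½ = ½
q ∨ p = 1 ∨ 1 = 1
¬(r ∨ ¬(r ↔ (s → (p → r)))) ∧ (q ∨ p) = ½ ∧ 1 = ½

½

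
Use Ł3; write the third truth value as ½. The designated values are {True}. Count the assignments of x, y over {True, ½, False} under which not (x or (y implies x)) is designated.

Designated under: (x=False, y=True).

1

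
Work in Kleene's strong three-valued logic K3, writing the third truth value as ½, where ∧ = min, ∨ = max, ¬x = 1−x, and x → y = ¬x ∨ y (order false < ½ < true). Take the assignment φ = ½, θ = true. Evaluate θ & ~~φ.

~φ = ~½ = ½
~~φ = ~½ = ½
θ & ~~φ = true & ½ = ½

½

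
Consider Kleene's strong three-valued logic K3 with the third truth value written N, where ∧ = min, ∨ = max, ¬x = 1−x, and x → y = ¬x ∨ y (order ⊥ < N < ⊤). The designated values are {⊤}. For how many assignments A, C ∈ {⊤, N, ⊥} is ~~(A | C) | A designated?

5

Of the 9 assignments, 5 give a value in {⊤}.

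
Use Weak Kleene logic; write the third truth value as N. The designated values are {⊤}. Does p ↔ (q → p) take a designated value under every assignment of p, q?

No

Countermodel: p=⊤, q=N gives N, which is not designated.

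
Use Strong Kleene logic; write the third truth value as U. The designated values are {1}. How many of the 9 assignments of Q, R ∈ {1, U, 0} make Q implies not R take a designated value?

5

Of the 9 assignments, 5 give a value in {1}.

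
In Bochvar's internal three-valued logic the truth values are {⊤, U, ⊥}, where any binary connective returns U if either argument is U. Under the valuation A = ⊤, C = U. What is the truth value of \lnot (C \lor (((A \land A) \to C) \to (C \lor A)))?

U

A \land A = ⊤ \land ⊤ = ⊤
(A \land A) \to C = ⊤ \to U = U  [any arg is the third value ⇒ result is the third value]
C \lor A = U \lor ⊤ = U
((A \land A) \to C) \to (C \lor A) = U \to U = U
C \lor (((A \land A) \to C) \to (C \lor A)) = U \lor U = U
\lnot (C \lor (((A \land A) \to C) \to (C \lor A))) = \lnot U = U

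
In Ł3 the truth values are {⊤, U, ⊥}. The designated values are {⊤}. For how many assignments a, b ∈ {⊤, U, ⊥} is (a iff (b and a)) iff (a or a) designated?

Designated under: (a=⊤, b=⊤); (a=U, b=⊥).

2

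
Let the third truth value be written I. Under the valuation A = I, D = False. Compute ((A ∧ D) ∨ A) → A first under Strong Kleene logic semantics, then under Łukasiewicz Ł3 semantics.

I; True

In Strong Kleene logic: A ∧ D = I ∧ False = False
(A ∧ D) ∨ A = False ∨ I = I
((A ∧ D) ∨ A) → A = I → I = I
In Łukasiewicz Ł3: A ∧ D = I ∧ False = False
(A ∧ D) ∨ A = False ∨ I = I
((A ∧ D) ∨ A) → A = I → I = True  [min(1, 1−½+½)]
They differ because Strong Kleene logic and Łukasiewicz Ł3 treat I differently under implication.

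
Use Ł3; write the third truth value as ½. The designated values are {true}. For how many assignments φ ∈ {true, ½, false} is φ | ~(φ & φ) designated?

φ=true: true ✓
φ=½: ½ ·
φ=false: true ✓

2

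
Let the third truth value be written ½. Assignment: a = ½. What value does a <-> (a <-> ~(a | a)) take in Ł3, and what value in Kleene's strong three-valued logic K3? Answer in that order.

In Ł3: a | a = ½ | ½ = ½
~(a | a) = ~½ = ½
a <-> ~(a | a) = ½ <-> ½ = 1  [1 − |½−½|]
a <-> (a <-> ~(a | a)) = ½ <-> 1 = ½
In Kleene's strong three-valued logic K3: a | a = ½ | ½ = ½
~(a | a) = ~½ = ½
a <-> ~(a | a) = ½ <-> ½ = ½
a <-> (a <-> ~(a | a)) = ½ <-> ½ = ½

½; ½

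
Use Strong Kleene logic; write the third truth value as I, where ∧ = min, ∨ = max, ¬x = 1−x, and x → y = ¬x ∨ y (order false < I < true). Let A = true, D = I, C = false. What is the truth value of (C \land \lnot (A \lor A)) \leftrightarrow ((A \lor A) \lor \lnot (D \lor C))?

false

A \lor A = true \lor true = true
\lnot (A \lor A) = \lnot true = false
C \land \lnot (A \lor A) = false \land false = false
A \lor A = true \lor true = true
D \lor C = I \lor false = I
\lnot (D \lor C) = \lnot I = I
(A \lor A) \lor \lnot (D \lor C) = true \lor I = true
(C \land \lnot (A \lor A)) \leftrightarrow ((A \lor A) \lor \lnot (D \lor C)) = false \leftrightarrow true = false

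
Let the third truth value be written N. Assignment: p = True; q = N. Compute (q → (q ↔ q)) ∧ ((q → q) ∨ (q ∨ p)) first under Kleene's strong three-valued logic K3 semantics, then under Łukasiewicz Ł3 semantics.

In Kleene's strong three-valued logic K3: q ↔ q = N ↔ N = N
q → (q ↔ q) = N → N = N
q → q = N → N = N
q ∨ p = N ∨ True = True
(q → q) ∨ (q ∨ p) = N ∨ True = True
(q → (q ↔ q)) ∧ ((q → q) ∨ (q ∨ p)) = N ∧ True = N
In Łukasiewicz Ł3: q ↔ q = N ↔ N = True
q → (q ↔ q) = N → True = True
q → q = N → N = True
q ∨ p = N ∨ True = True
(q → q) ∨ (q ∨ p) = True ∨ True = True
(q → (q ↔ q)) ∧ ((q → q) ∨ (q ∨ p)) = True ∧ True = True
They differ because Kleene's strong three-valued logic K3 and Łukasiewicz Ł3 treat N differently under implication.

N; True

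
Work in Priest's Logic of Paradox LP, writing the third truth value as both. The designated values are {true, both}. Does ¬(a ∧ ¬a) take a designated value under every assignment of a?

Yes

Every assignment of a over {true, both, false} gives a value in {true, both}.
In particular, with a=both: ¬(a ∧ ¬a) = both.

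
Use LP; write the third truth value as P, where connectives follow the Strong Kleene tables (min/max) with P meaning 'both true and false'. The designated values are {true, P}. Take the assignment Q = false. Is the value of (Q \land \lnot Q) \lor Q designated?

\lnot Q = \lnot false = true
Q \land \lnot Q = false \land true = false
(Q \land \lnot Q) \lor Q = false \lor false = false
false ∉ {true, P}.

No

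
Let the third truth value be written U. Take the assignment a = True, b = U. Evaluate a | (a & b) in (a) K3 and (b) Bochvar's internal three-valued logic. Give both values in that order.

True; U

In K3: a & b = True & U = U
a | (a & b) = True | U = True
In Bochvar's internal three-valued logic: a & b = True & U = U
a | (a & b) = True | U = U
They differ because K3 and Bochvar's internal three-valued logic treat U differently under the binary connectives.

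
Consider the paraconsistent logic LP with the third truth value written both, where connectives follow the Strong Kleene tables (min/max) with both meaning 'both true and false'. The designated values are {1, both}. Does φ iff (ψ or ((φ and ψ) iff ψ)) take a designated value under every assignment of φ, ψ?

No

Countermodel: φ=0, ψ=1 gives 0, which is not designated.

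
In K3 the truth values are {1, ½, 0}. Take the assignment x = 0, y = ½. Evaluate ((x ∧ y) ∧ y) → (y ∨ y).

1

x ∧ y = 0 ∧ ½ = 0
(x ∧ y) ∧ y = 0 ∧ ½ = 0
y ∨ y = ½ ∨ ½ = ½
((x ∧ y) ∧ y) → (y ∨ y) = 0 → ½ = 1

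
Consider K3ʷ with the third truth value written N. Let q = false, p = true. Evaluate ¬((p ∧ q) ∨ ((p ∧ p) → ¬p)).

p ∧ q = true ∧ false = false
p ∧ p = true ∧ true = true
¬p = ¬true = false
(p ∧ p) → ¬p = true → false = false
(p ∧ q) ∨ ((p ∧ p) → ¬p) = false ∨ false = false
¬((p ∧ q) ∨ ((p ∧ p) → ¬p)) = ¬false = true

true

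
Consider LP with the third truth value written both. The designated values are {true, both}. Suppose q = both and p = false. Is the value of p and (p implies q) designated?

p implies q = false implies both = true
p and (p implies q) = false and true = false
false ∉ {true, both}.

No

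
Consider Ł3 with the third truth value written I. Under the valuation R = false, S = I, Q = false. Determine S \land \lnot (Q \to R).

Q \to R = false \to false = true
\lnot (Q \to R) = \lnot true = false
S \land \lnot (Q \to R) = I \land false = false

false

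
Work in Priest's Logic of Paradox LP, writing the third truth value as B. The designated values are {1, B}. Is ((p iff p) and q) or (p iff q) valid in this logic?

Countermodel: p=1, q=0 gives 0, which is not designated.

No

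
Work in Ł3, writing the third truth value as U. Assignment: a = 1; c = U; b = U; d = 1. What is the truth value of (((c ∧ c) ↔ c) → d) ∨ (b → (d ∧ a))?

1

c ∧ c = U ∧ U = U
(c ∧ c) ↔ c = U ↔ U = 1
((c ∧ c) ↔ c) → d = 1 → 1 = 1
d ∧ a = 1 ∧ 1 = 1
b → (d ∧ a) = U → 1 = 1
(((c ∧ c) ↔ c) → d) ∨ (b → (d ∧ a)) = 1 ∨ 1 = 1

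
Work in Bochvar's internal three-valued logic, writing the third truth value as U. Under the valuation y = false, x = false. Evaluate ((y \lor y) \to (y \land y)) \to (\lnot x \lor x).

true

y \lor y = false \lor false = false
y \land y = false \land false = false
(y \lor y) \to (y \land y) = false \to false = true
\lnot x = \lnot false = true
\lnot x \lor x = true \lor false = true
((y \lor y) \to (y \land y)) \to (\lnot x \lor x) = true \to true = true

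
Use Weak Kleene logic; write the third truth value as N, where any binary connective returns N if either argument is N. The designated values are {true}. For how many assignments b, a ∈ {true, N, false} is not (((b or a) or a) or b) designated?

Designated under: (b=false, a=false).

1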